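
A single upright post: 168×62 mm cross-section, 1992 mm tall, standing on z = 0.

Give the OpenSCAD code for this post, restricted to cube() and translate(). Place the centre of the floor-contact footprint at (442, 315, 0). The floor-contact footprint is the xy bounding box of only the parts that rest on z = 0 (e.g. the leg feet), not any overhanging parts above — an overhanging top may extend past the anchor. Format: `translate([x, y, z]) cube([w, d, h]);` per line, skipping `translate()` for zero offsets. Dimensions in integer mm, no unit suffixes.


translate([358, 284, 0]) cube([168, 62, 1992]);


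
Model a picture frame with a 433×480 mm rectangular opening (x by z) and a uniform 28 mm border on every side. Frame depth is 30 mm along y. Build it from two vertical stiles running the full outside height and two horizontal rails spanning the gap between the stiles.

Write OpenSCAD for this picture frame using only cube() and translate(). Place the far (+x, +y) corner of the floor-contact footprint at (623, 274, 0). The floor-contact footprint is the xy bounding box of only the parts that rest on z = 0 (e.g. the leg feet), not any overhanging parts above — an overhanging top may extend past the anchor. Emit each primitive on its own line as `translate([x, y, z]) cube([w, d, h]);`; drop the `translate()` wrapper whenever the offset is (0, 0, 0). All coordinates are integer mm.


translate([134, 244, 0]) cube([28, 30, 536]);
translate([595, 244, 0]) cube([28, 30, 536]);
translate([162, 244, 0]) cube([433, 30, 28]);
translate([162, 244, 508]) cube([433, 30, 28]);


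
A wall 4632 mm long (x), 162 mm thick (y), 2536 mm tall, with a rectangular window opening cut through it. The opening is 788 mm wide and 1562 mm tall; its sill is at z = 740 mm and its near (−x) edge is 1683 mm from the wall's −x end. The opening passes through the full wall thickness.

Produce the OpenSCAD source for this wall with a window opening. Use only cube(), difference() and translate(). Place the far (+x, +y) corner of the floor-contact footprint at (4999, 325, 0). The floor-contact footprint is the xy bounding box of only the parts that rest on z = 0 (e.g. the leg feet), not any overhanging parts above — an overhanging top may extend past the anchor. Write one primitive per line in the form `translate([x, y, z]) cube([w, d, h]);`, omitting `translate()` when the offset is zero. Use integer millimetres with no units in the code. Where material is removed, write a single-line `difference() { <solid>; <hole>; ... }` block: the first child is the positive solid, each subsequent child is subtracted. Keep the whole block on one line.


difference() { translate([367, 163, 0]) cube([4632, 162, 2536]); translate([2050, 163, 740]) cube([788, 162, 1562]); }


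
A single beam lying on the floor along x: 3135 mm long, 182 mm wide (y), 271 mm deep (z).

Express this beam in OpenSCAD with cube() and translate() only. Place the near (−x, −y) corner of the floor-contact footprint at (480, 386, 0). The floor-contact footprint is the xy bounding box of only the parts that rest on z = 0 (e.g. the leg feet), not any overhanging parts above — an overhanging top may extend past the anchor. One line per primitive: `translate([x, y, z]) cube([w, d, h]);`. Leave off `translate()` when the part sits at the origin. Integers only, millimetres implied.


translate([480, 386, 0]) cube([3135, 182, 271]);


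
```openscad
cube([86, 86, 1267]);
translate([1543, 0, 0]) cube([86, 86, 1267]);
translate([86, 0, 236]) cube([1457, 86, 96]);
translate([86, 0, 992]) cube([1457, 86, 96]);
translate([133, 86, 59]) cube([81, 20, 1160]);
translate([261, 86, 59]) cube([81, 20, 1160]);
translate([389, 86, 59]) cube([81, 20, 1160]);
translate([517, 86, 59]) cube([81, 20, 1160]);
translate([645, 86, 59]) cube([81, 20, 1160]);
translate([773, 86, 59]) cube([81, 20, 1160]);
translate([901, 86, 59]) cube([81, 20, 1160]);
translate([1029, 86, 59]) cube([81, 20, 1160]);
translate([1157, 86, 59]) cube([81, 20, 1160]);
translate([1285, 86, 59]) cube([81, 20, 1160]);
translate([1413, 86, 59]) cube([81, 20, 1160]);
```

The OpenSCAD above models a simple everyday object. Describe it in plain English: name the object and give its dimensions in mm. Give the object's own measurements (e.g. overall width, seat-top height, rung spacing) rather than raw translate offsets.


A fence section. Two 86×86 mm posts, 1267 mm tall, stand on the floor with a clear span of 1457 mm between their inner faces. Two horizontal rails of 86×96 mm section span the gap between the posts with their undersides at z = 236 mm and z = 992 mm, flush with the posts' −y face. 11 pickets, each 81 mm wide, 20 mm thick and 1160 mm tall, are fixed to the +y face of the rails with their bottoms at z = 59 mm, spaced across the span with a 47 mm gap after the −x post and between neighbouring pickets, with 49 mm left before the +x post.


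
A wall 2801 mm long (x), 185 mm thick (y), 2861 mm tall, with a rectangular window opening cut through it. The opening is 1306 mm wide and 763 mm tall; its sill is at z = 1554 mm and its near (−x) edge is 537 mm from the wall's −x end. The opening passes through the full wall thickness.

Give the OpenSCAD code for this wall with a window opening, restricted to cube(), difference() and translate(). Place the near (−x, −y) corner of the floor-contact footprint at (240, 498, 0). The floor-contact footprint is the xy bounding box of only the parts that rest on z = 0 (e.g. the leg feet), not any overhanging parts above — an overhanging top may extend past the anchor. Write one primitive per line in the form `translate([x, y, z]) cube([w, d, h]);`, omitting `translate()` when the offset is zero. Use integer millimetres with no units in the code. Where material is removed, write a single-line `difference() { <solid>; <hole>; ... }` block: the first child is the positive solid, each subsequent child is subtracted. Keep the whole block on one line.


difference() { translate([240, 498, 0]) cube([2801, 185, 2861]); translate([777, 498, 1554]) cube([1306, 185, 763]); }


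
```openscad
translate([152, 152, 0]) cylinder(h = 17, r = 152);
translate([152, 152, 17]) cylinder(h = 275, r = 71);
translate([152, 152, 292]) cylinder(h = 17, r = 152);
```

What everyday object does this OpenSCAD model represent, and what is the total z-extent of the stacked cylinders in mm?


A spool. The overall height is 309 mm.

Three coaxial cylinders, large–small–large — a spool. Two 17 mm flanges and a 275 mm core give 17 + 275 + 17 = 309 mm.


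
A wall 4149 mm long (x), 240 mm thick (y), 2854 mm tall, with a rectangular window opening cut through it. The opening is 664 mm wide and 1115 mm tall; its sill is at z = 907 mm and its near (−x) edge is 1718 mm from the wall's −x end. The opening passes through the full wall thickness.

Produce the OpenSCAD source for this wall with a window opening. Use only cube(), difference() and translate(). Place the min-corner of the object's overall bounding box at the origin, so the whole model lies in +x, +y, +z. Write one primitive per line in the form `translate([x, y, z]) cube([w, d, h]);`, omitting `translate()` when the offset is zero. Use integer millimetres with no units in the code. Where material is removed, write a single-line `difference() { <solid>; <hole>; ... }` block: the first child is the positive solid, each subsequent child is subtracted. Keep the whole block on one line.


difference() { cube([4149, 240, 2854]); translate([1718, 0, 907]) cube([664, 240, 1115]); }


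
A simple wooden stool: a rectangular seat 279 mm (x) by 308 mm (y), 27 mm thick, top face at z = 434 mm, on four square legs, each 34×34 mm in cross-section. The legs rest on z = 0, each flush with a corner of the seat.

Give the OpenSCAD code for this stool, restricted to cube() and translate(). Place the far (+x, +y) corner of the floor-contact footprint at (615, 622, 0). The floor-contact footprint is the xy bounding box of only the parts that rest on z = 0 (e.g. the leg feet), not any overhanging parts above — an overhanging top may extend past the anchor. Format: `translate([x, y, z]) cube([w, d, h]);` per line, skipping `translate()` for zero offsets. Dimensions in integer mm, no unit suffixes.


translate([336, 314, 407]) cube([279, 308, 27]);
translate([336, 314, 0]) cube([34, 34, 407]);
translate([581, 314, 0]) cube([34, 34, 407]);
translate([336, 588, 0]) cube([34, 34, 407]);
translate([581, 588, 0]) cube([34, 34, 407]);


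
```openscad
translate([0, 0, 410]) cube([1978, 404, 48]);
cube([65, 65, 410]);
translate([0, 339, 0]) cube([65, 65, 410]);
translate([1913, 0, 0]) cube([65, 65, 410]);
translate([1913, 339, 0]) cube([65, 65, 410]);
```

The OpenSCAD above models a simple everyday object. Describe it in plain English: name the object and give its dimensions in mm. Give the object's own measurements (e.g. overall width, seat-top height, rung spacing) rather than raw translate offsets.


A long wooden bench with a 1978 mm (x) × 404 mm (y) seat, 48 mm thick, its top surface 458 mm above the floor. Four 65 mm square legs at the seat corners, flush with the edges, run from z = 0 to the seat underside.


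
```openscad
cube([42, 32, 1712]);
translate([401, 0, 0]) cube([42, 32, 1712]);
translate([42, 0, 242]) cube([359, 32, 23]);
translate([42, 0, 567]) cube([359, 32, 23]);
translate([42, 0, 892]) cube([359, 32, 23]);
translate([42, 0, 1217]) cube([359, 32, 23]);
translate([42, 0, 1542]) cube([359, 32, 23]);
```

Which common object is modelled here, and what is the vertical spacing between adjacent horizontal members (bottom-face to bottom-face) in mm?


A ladder. The rung spacing is 325 mm.

Two tall 42×32 posts with 5 short bars between them — a ladder. Adjacent rungs sit at z = 242 and z = 567, so the spacing is 567 − 242 = 325 mm.


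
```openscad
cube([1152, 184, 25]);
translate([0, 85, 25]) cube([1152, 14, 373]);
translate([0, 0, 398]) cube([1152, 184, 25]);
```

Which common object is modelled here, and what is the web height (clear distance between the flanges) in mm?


An I-beam. The web height is 373 mm.

Two wide flanges with a thin centred web — an I-beam. Overall 423 mm minus two 25 mm flanges gives a web of 423 − 2·25 = 373 mm.


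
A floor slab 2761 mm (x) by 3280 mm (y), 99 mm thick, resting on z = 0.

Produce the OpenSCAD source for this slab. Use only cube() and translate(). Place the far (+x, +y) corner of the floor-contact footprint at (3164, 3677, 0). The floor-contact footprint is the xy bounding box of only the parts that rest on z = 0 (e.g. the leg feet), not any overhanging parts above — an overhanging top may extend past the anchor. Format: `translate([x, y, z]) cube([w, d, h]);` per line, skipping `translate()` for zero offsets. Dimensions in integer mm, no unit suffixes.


translate([403, 397, 0]) cube([2761, 3280, 99]);


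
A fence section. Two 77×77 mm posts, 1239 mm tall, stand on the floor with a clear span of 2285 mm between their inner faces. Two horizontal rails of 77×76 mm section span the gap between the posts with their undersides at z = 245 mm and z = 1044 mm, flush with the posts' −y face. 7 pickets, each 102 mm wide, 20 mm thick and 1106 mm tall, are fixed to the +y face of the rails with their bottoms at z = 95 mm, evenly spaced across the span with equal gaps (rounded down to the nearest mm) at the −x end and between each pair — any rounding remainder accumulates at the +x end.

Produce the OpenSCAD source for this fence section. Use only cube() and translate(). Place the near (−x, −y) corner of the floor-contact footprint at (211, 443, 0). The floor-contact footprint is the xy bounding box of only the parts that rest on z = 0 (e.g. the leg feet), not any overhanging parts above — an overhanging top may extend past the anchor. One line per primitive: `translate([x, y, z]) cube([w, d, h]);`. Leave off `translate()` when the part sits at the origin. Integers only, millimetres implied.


translate([211, 443, 0]) cube([77, 77, 1239]);
translate([2573, 443, 0]) cube([77, 77, 1239]);
translate([288, 443, 245]) cube([2285, 77, 76]);
translate([288, 443, 1044]) cube([2285, 77, 76]);
translate([484, 520, 95]) cube([102, 20, 1106]);
translate([782, 520, 95]) cube([102, 20, 1106]);
translate([1080, 520, 95]) cube([102, 20, 1106]);
translate([1378, 520, 95]) cube([102, 20, 1106]);
translate([1676, 520, 95]) cube([102, 20, 1106]);
translate([1974, 520, 95]) cube([102, 20, 1106]);
translate([2272, 520, 95]) cube([102, 20, 1106]);


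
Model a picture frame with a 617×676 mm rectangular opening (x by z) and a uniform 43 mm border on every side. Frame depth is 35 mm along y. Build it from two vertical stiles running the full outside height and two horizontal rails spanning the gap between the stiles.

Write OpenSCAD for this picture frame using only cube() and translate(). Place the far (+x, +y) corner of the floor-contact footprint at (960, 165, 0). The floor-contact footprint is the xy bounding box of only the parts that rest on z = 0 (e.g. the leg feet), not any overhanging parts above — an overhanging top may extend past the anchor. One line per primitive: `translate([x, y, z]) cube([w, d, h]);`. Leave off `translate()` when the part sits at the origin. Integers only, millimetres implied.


translate([257, 130, 0]) cube([43, 35, 762]);
translate([917, 130, 0]) cube([43, 35, 762]);
translate([300, 130, 0]) cube([617, 35, 43]);
translate([300, 130, 719]) cube([617, 35, 43]);


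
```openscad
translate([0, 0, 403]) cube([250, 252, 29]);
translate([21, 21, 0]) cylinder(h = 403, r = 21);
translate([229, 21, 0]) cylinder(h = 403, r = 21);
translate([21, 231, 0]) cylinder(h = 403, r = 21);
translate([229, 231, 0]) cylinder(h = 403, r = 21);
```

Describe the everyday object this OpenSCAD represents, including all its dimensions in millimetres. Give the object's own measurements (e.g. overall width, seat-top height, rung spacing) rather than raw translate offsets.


A simple wooden stool: a rectangular seat 250 mm (x) by 252 mm (y), 29 mm thick, top face at z = 432 mm, on four round legs, each 42 mm in diameter. The legs rest on z = 0, each leg's axis is inset half a diameter from the nearest pair of seat edges (so the leg's bounding box is flush with the corner).


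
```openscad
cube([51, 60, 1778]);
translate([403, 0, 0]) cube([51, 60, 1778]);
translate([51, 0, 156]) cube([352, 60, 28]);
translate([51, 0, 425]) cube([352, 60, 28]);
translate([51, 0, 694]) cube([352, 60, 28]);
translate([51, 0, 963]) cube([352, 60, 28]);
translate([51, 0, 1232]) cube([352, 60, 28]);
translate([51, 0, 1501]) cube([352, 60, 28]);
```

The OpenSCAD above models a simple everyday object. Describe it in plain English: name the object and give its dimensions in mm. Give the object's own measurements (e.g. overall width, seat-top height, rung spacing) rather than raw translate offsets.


A straight ladder. Two 51×60 mm vertical rails, 1778 mm tall, stand 454 mm apart (outside-to-outside) with their front faces coplanar on the −y side. 6 rungs, each 60 mm deep and 28 mm tall, span between the inner faces of the rails, front faces flush with the rails. The lowest rung's underside is at z = 156 mm and rungs are spaced 269 mm apart (underside to underside).


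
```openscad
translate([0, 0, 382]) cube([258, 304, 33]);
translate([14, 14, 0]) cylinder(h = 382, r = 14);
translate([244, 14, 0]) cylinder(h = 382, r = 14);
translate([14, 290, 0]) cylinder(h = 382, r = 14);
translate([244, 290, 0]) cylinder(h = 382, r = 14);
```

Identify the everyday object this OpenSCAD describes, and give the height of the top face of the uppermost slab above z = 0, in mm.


A stool. The seat height is 415 mm.

A 258×304×33 slab at z = 382 on four corner cylinders — a stool. The seat top is 382 + 33 = 415 mm.


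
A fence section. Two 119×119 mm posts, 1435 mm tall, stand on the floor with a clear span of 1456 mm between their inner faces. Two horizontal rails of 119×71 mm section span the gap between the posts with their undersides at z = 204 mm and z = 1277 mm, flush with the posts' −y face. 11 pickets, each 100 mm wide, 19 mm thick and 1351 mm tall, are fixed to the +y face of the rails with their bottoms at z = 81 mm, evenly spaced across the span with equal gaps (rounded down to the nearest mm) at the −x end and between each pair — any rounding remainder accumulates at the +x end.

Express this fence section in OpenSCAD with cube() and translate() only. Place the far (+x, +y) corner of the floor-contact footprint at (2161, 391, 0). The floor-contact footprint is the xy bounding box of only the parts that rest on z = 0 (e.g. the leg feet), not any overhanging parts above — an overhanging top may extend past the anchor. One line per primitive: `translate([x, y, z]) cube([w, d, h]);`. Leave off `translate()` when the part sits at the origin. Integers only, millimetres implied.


translate([467, 272, 0]) cube([119, 119, 1435]);
translate([2042, 272, 0]) cube([119, 119, 1435]);
translate([586, 272, 204]) cube([1456, 119, 71]);
translate([586, 272, 1277]) cube([1456, 119, 71]);
translate([615, 391, 81]) cube([100, 19, 1351]);
translate([744, 391, 81]) cube([100, 19, 1351]);
translate([873, 391, 81]) cube([100, 19, 1351]);
translate([1002, 391, 81]) cube([100, 19, 1351]);
translate([1131, 391, 81]) cube([100, 19, 1351]);
translate([1260, 391, 81]) cube([100, 19, 1351]);
translate([1389, 391, 81]) cube([100, 19, 1351]);
translate([1518, 391, 81]) cube([100, 19, 1351]);
translate([1647, 391, 81]) cube([100, 19, 1351]);
translate([1776, 391, 81]) cube([100, 19, 1351]);
translate([1905, 391, 81]) cube([100, 19, 1351]);


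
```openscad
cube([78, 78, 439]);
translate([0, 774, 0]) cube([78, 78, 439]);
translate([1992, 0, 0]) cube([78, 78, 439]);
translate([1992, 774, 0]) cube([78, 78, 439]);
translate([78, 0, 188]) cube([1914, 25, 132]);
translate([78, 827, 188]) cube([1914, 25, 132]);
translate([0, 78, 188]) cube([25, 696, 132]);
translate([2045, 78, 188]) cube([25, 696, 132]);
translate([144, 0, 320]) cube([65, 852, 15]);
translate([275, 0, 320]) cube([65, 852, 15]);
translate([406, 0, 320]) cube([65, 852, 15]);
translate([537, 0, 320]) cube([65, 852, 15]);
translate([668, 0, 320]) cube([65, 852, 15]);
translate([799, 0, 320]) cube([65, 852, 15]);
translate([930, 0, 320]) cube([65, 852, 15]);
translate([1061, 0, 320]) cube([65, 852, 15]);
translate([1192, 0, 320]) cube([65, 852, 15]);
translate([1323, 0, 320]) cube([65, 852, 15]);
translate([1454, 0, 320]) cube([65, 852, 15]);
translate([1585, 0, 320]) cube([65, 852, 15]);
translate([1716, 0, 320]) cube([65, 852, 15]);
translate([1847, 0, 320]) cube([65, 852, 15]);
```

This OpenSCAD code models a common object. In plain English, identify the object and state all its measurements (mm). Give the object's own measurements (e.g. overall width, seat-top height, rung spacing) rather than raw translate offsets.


A bed frame 2070 mm long (x) by 852 mm wide (y). Four 78×78 mm corner posts, 439 mm tall, at the corners of the footprint. Four rails of 25 mm thickness and 132 mm height run between adjacent posts with their undersides at z = 188 mm, their outer faces flush with the outside of the frame (the two x-running rails run between the posts' inner faces; the two y-running rails run between the posts' inner faces). 14 slats, each 65 mm wide (x) and 15 mm thick, lie across the top of the two x-running rails, running the full 852 mm width of the frame in y; along x they sit between the end posts with a 66 mm gap after the −x posts and between neighbouring slats, leaving 80 mm before the +x posts.


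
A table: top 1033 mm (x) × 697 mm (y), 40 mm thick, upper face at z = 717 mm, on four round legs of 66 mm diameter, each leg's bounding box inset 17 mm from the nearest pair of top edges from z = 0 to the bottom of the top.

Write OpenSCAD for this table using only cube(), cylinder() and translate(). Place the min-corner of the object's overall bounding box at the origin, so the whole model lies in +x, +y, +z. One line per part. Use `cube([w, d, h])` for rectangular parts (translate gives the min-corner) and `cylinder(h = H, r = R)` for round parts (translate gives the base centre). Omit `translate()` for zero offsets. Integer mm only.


translate([0, 0, 677]) cube([1033, 697, 40]);
translate([50, 50, 0]) cylinder(h = 677, r = 33);
translate([983, 50, 0]) cylinder(h = 677, r = 33);
translate([50, 647, 0]) cylinder(h = 677, r = 33);
translate([983, 647, 0]) cylinder(h = 677, r = 33);


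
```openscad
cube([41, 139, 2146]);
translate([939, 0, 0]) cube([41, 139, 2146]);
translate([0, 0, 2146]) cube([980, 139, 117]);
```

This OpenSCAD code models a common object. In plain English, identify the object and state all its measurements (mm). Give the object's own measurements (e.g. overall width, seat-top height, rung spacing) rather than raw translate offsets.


A door frame. The clear opening is 898 mm wide and 2146 mm high. Two 41 mm wide jambs, 139 mm deep, stand either side of the opening from the floor to the top of the opening. A 117 mm thick head sits across the top of both jambs, spanning the full outside width of the frame.


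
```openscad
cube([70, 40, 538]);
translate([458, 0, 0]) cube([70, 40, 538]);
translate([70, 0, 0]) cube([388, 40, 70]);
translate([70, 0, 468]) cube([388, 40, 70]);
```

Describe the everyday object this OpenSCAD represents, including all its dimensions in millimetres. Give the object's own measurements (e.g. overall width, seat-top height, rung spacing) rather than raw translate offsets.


A rectangular picture frame lying in the x–z plane (depth along y). The opening is 388 mm wide (x) by 398 mm tall (z), surrounded by a border 70 mm wide on all four sides. The frame is 40 mm deep and is made of two full-height vertical stiles with two horizontal rails fitted between them.


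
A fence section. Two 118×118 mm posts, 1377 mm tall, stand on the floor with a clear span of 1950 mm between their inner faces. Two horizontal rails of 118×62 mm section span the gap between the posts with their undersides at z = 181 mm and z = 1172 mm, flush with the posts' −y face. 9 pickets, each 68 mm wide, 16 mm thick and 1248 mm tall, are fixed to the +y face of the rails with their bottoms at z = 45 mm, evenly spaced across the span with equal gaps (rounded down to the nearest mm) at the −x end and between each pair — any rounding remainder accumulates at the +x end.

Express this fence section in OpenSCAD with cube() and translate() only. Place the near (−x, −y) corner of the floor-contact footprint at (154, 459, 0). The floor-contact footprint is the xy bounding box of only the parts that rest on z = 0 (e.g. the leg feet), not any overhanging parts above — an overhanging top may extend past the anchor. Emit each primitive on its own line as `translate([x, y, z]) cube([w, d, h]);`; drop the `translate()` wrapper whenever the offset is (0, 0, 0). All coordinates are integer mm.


translate([154, 459, 0]) cube([118, 118, 1377]);
translate([2222, 459, 0]) cube([118, 118, 1377]);
translate([272, 459, 181]) cube([1950, 118, 62]);
translate([272, 459, 1172]) cube([1950, 118, 62]);
translate([405, 577, 45]) cube([68, 16, 1248]);
translate([606, 577, 45]) cube([68, 16, 1248]);
translate([807, 577, 45]) cube([68, 16, 1248]);
translate([1008, 577, 45]) cube([68, 16, 1248]);
translate([1209, 577, 45]) cube([68, 16, 1248]);
translate([1410, 577, 45]) cube([68, 16, 1248]);
translate([1611, 577, 45]) cube([68, 16, 1248]);
translate([1812, 577, 45]) cube([68, 16, 1248]);
translate([2013, 577, 45]) cube([68, 16, 1248]);


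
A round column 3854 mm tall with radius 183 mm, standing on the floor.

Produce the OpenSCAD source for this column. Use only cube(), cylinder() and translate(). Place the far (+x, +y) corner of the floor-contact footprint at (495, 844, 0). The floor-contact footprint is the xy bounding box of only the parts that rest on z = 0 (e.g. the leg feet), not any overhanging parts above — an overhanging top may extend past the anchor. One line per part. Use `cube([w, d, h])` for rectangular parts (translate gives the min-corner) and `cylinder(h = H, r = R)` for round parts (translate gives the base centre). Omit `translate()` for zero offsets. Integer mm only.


translate([312, 661, 0]) cylinder(h = 3854, r = 183);


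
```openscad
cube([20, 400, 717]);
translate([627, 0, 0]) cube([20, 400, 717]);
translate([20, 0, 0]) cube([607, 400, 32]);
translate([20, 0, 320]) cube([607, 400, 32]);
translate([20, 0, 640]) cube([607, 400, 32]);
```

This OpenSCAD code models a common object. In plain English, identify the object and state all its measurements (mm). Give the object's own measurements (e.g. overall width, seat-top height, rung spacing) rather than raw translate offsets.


An open bookshelf. Two side panels, each 20 mm thick, 400 mm deep and 717 mm tall, stand 647 mm apart (outside-to-outside). Between them sit 3 shelves, each 32 mm thick and 400 mm deep, spanning the full gap between the sides. The bottom shelf rests on the floor (its underside at z = 0) and the clear gap between one shelf's top and the next shelf's underside is 288 mm.


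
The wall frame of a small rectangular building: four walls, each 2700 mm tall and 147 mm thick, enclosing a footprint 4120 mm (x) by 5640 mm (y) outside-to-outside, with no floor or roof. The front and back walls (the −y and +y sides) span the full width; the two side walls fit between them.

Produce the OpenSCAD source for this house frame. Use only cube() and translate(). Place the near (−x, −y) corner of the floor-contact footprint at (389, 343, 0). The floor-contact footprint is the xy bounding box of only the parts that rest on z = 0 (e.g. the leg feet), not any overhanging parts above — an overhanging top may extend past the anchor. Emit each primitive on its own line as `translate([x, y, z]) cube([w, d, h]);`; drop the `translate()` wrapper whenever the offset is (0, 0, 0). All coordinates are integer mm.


translate([389, 343, 0]) cube([4120, 147, 2700]);
translate([389, 5836, 0]) cube([4120, 147, 2700]);
translate([389, 490, 0]) cube([147, 5346, 2700]);
translate([4362, 490, 0]) cube([147, 5346, 2700]);


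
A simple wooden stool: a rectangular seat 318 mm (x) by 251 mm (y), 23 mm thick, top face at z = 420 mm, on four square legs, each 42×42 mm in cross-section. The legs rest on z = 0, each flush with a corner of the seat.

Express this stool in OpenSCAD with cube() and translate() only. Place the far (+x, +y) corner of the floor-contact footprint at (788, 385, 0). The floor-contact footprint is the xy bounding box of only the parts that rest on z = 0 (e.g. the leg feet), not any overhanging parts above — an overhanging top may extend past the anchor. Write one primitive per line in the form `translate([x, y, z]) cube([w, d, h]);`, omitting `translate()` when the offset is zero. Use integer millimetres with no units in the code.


translate([470, 134, 397]) cube([318, 251, 23]);
translate([470, 134, 0]) cube([42, 42, 397]);
translate([746, 134, 0]) cube([42, 42, 397]);
translate([470, 343, 0]) cube([42, 42, 397]);
translate([746, 343, 0]) cube([42, 42, 397]);


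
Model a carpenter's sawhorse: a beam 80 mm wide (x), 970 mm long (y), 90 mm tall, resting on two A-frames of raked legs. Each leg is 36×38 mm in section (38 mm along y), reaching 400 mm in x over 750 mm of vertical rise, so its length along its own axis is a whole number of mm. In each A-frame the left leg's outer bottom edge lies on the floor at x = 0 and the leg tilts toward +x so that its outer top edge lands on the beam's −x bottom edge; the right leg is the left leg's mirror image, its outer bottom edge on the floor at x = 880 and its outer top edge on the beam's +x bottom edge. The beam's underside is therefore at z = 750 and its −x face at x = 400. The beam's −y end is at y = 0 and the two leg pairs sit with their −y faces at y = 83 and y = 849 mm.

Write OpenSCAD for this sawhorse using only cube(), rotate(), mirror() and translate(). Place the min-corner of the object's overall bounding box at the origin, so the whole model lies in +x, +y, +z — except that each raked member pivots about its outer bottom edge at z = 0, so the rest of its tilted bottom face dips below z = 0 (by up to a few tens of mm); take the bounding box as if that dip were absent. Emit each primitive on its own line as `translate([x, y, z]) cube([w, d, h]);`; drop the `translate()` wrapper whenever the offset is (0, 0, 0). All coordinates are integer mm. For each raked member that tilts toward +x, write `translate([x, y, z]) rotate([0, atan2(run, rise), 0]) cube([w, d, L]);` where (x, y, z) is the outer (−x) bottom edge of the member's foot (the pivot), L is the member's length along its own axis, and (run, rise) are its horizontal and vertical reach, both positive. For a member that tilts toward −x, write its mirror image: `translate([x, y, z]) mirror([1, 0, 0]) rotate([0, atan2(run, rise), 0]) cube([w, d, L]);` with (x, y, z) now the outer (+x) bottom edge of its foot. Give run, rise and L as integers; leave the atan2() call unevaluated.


translate([400, 0, 750]) cube([80, 970, 90]);
translate([0, 83, 0]) rotate([0, atan2(400, 750), 0]) cube([36, 38, 850]);
translate([880, 83, 0]) mirror([1, 0, 0]) rotate([0, atan2(400, 750), 0]) cube([36, 38, 850]);
translate([0, 849, 0]) rotate([0, atan2(400, 750), 0]) cube([36, 38, 850]);
translate([880, 849, 0]) mirror([1, 0, 0]) rotate([0, atan2(400, 750), 0]) cube([36, 38, 850]);


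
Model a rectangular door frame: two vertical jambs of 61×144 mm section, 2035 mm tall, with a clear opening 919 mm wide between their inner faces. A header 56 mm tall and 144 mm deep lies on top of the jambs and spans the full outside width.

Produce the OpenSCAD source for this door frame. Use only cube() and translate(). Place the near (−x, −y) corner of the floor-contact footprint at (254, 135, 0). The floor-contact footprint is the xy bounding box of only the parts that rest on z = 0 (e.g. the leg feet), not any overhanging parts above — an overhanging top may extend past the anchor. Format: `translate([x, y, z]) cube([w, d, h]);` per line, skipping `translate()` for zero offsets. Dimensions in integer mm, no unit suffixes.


translate([254, 135, 0]) cube([61, 144, 2035]);
translate([1234, 135, 0]) cube([61, 144, 2035]);
translate([254, 135, 2035]) cube([1041, 144, 56]);


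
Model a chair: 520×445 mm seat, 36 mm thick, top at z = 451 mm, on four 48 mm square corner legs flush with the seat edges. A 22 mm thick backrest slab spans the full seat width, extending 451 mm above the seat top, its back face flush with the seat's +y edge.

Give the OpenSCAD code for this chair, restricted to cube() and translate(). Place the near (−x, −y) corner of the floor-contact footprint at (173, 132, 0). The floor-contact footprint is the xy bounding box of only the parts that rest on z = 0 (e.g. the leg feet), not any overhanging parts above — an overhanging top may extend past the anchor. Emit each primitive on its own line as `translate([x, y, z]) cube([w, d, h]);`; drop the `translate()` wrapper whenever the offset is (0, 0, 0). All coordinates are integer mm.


translate([173, 132, 415]) cube([520, 445, 36]);
translate([173, 132, 0]) cube([48, 48, 415]);
translate([645, 132, 0]) cube([48, 48, 415]);
translate([173, 529, 0]) cube([48, 48, 415]);
translate([645, 529, 0]) cube([48, 48, 415]);
translate([173, 555, 451]) cube([520, 22, 451]);


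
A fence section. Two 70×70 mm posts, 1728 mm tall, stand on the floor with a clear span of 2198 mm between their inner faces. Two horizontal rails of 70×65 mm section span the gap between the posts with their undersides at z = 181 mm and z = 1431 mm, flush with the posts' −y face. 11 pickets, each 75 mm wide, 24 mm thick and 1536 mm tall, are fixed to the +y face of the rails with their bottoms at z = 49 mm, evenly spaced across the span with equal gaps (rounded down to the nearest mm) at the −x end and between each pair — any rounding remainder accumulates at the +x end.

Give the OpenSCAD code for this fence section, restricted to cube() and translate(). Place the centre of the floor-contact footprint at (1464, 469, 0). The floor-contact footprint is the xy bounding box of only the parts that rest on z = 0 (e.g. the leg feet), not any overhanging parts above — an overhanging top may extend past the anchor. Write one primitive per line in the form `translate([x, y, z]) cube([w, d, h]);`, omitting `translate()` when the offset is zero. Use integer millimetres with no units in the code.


translate([295, 434, 0]) cube([70, 70, 1728]);
translate([2563, 434, 0]) cube([70, 70, 1728]);
translate([365, 434, 181]) cube([2198, 70, 65]);
translate([365, 434, 1431]) cube([2198, 70, 65]);
translate([479, 504, 49]) cube([75, 24, 1536]);
translate([668, 504, 49]) cube([75, 24, 1536]);
translate([857, 504, 49]) cube([75, 24, 1536]);
translate([1046, 504, 49]) cube([75, 24, 1536]);
translate([1235, 504, 49]) cube([75, 24, 1536]);
translate([1424, 504, 49]) cube([75, 24, 1536]);
translate([1613, 504, 49]) cube([75, 24, 1536]);
translate([1802, 504, 49]) cube([75, 24, 1536]);
translate([1991, 504, 49]) cube([75, 24, 1536]);
translate([2180, 504, 49]) cube([75, 24, 1536]);
translate([2369, 504, 49]) cube([75, 24, 1536]);


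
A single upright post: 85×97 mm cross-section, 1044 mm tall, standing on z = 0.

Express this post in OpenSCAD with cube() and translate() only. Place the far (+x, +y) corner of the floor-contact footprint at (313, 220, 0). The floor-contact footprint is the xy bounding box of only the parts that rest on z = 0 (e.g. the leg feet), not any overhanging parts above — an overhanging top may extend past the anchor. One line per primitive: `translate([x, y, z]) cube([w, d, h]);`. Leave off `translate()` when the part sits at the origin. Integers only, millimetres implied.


translate([228, 123, 0]) cube([85, 97, 1044]);


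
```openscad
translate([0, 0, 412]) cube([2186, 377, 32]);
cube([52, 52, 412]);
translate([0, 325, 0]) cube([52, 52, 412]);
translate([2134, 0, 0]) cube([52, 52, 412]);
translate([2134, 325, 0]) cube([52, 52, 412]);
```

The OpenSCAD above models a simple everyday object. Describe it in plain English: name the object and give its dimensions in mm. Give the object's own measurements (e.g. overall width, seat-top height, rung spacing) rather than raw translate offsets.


A long wooden bench with a 2186 mm (x) × 377 mm (y) seat, 32 mm thick, its top surface 444 mm above the floor. Four 52 mm square legs at the seat corners, flush with the edges, run from z = 0 to the seat underside.


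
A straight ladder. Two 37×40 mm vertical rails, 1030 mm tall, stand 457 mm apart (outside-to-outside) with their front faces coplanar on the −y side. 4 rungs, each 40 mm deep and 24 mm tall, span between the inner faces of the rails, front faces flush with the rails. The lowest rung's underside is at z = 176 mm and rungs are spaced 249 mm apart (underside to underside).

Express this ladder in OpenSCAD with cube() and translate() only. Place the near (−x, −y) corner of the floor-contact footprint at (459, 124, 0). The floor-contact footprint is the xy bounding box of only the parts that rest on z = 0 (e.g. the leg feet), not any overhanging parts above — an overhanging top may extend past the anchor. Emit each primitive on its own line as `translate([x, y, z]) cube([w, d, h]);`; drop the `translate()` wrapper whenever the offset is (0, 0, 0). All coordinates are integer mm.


translate([459, 124, 0]) cube([37, 40, 1030]);
translate([879, 124, 0]) cube([37, 40, 1030]);
translate([496, 124, 176]) cube([383, 40, 24]);
translate([496, 124, 425]) cube([383, 40, 24]);
translate([496, 124, 674]) cube([383, 40, 24]);
translate([496, 124, 923]) cube([383, 40, 24]);


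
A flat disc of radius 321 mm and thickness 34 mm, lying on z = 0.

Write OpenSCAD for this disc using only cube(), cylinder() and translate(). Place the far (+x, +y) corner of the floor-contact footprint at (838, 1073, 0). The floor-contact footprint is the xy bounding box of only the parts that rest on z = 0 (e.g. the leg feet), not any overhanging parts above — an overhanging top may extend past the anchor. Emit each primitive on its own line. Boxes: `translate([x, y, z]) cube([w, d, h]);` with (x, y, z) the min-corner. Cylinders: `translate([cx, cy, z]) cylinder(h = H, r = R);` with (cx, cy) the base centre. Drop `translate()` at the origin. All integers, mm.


translate([517, 752, 0]) cylinder(h = 34, r = 321);


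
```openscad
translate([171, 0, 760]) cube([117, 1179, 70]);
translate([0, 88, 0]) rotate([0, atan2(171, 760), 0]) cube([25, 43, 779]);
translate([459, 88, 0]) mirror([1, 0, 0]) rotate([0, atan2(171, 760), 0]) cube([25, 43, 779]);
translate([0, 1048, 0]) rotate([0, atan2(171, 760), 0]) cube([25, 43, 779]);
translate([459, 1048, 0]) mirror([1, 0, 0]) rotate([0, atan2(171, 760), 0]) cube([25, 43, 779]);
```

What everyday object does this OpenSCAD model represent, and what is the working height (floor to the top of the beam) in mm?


A sawhorse. The overall height is 830 mm.

A beam across two mirrored pairs of raked legs — a sawhorse. The beam's underside is at z = 760 (matching the legs' vertical rise in atan2(171, 760)) and the beam is 70 mm tall, so its top is at 760 + 70 = 830 mm. The raked legs top out at the beam's underside, so that is the highest point.


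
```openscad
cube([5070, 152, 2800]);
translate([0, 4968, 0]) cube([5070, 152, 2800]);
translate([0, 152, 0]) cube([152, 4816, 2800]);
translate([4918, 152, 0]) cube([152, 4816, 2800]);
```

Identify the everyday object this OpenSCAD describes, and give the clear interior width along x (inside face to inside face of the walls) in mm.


A house (or room) frame. The interior width is 4766 mm.

Four 2800 mm walls enclosing a rectangle with no floor or roof — a room or house frame. Outside width is 5070 mm and wall thickness is 152 mm, so the interior width is 5070 − 2 × 152 = 4766 mm.


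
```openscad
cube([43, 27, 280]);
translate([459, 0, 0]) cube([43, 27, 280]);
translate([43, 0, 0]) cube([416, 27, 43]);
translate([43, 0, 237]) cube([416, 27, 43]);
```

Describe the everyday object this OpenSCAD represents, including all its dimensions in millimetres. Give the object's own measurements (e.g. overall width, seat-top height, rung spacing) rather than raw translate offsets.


A rectangular picture frame lying in the x–z plane (depth along y). The opening is 416 mm wide (x) by 194 mm tall (z), surrounded by a border 43 mm wide on all four sides. The frame is 27 mm deep and is made of two full-height vertical stiles with two horizontal rails fitted between them.


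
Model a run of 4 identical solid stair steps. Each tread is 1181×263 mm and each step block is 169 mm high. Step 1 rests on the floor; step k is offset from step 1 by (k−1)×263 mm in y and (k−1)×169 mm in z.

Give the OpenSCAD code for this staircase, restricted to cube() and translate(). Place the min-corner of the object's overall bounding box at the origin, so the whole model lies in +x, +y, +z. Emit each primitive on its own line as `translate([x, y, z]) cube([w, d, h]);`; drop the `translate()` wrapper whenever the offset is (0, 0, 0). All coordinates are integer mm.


cube([1181, 263, 169]);
translate([0, 263, 169]) cube([1181, 263, 169]);
translate([0, 526, 338]) cube([1181, 263, 169]);
translate([0, 789, 507]) cube([1181, 263, 169]);


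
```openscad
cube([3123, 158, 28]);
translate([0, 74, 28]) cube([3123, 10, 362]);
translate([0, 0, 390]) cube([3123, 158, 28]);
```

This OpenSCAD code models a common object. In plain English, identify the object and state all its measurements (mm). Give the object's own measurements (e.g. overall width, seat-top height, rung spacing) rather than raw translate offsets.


An I-beam lying along x, 3123 mm long. Overall section height 418 mm. Two flanges 158 mm wide (y) and 28 mm thick, one on the floor and one at the top; a web 10 mm thick runs between them, centred on the flange width.


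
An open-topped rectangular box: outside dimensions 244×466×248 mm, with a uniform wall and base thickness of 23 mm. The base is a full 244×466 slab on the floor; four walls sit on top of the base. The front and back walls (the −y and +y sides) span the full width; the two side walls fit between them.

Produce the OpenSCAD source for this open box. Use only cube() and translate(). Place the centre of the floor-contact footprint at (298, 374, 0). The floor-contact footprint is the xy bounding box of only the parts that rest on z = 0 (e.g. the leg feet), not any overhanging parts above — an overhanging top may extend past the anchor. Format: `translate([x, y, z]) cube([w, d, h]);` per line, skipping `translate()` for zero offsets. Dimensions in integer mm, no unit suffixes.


translate([176, 141, 0]) cube([244, 466, 23]);
translate([176, 141, 23]) cube([244, 23, 225]);
translate([176, 584, 23]) cube([244, 23, 225]);
translate([176, 164, 23]) cube([23, 420, 225]);
translate([397, 164, 23]) cube([23, 420, 225]);
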